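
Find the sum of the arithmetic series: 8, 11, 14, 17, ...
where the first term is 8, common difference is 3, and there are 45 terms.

Sₙ = n/2 × (first + last)
Last term = a + (n-1)d = 8 + (45-1)×3 = 140
S_45 = 45/2 × (8 + 140)
S_45 = 45/2 × 148 = 3330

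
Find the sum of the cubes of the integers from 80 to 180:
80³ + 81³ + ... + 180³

Use ∑_{k=1}^{n} k³ = [n(n+1)/2]², then subtract the first 79 terms.
∑_{k=1}^{180} k³ = [180×181/2]² = 16290² = 265364100
∑_{k=1}^{79} k³ = [79×80/2]² = 3160² = 9985600
∑_{k=80}^{180} k³ = 265364100 - 9985600 = 255378500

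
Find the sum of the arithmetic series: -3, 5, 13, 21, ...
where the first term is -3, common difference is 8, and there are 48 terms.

Sₙ = n/2 × (first + last)
Last term = a + (n-1)d = -3 + (48-1)×8 = 373
S_48 = 48/2 × (-3 + 373)
S_48 = 48/2 × 370 = 8880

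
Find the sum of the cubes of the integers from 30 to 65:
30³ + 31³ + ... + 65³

Use ∑_{k=1}^{n} k³ = [n(n+1)/2]², then subtract the first 29 terms.
∑_{k=1}^{65} k³ = [65×66/2]² = 2145² = 4601025
∑_{k=1}^{29} k³ = [29×30/2]² = 435² = 189225
∑_{k=30}^{65} k³ = 4601025 - 189225 = 4411800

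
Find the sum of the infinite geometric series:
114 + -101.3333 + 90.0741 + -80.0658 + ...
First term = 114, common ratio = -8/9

For |r| < 1, S = a / (1 - r)
S = 114 / (1 - (-8/9))
S = 114 / (17/9)
S = 1026/17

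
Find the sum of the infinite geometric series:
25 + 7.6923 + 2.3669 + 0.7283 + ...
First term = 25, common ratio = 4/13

For |r| < 1, S = a / (1 - r)
S = 25 / (1 - (4/13))
S = 25 / (9/13)
S = 325/9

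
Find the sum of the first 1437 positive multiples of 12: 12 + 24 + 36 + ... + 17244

Factor out 12: = 12(1 + 2 + ... + 1437) = 12 × n(n+1)/2
= 12 × 1437×1438/2
= 12 × 1033203
= 12398436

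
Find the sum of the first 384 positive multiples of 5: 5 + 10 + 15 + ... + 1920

Factor out 5: = 5(1 + 2 + ... + 384) = 5 × n(n+1)/2
= 5 × 384×385/2
= 5 × 73920
= 369600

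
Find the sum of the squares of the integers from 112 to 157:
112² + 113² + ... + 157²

Use ∑_{k=1}^{n} k² = n(n+1)(2n+1)/6, then subtract the first 111 terms.
∑_{k=1}^{157} k² = 157×158×315/6 = 1302315
∑_{k=1}^{111} k² = 111×112×223/6 = 462056
∑_{k=112}^{157} k² = 1302315 - 462056 = 840259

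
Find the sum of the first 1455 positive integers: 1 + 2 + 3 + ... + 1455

Formula: ∑k = n(n+1)/2
= 1455×1456/2
= 2118480/2
= 1059240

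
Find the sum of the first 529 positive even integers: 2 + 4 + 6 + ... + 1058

Sum of first n even numbers = n(n+1)
= 529×530
= 280370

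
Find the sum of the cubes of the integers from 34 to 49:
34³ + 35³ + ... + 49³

Use ∑_{k=1}^{n} k³ = [n(n+1)/2]², then subtract the first 33 terms.
∑_{k=1}^{49} k³ = [49×50/2]² = 1225² = 1500625
∑_{k=1}^{33} k³ = [33×34/2]² = 561² = 314721
∑_{k=34}^{49} k³ = 1500625 - 314721 = 1185904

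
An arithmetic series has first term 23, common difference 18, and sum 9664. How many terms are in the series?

Using S = n/2 × [2a + (n-1)d]
9664 = n/2 × [2(23) + (n-1)(18)]
9664 = n/2 × [46 + 18n - 18]
19328 = n × [28 + 18n]
18n² + (28)n - 19328 = 0
Discriminant: Δ = (28)² - 4(18)(-19328) = 784 + 1391616 = 1392400
√Δ = 1180
n = [-(28) + √Δ] / (2·18) = (-28 + 1180) / 36 = 1152 / 36 = 32
(The negative root is discarded since n must be a positive integer.)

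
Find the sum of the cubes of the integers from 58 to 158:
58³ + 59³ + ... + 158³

Use ∑_{k=1}^{n} k³ = [n(n+1)/2]², then subtract the first 57 terms.
∑_{k=1}^{158} k³ = [158×159/2]² = 12561² = 157778721
∑_{k=1}^{57} k³ = [57×58/2]² = 1653² = 2732409
∑_{k=58}^{158} k³ = 157778721 - 2732409 = 155046312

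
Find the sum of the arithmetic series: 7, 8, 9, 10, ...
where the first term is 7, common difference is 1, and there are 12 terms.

Sₙ = n/2 × (first + last)
Last term = a + (n-1)d = 7 + (12-1)×1 = 18
S_12 = 12/2 × (7 + 18)
S_12 = 12/2 × 25 = 150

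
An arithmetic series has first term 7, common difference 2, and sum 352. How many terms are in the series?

Using S = n/2 × [2a + (n-1)d]
352 = n/2 × [2(7) + (n-1)(2)]
352 = n/2 × [14 + 2n - 2]
704 = n × [12 + 2n]
2n² + (12)n - 704 = 0
Discriminant: Δ = (12)² - 4(2)(-704) = 144 + 5632 = 5776
√Δ = 76
n = [-(12) + √Δ] / (2·2) = (-12 + 76) / 4 = 64 / 4 = 16
(The negative root is discarded since n must be a positive integer.)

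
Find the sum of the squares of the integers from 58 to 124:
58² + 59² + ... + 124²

Use ∑_{k=1}^{n} k² = n(n+1)(2n+1)/6, then subtract the first 57 terms.
∑_{k=1}^{124} k² = 124×125×249/6 = 643250
∑_{k=1}^{57} k² = 57×58×115/6 = 63365
∑_{k=58}^{124} k² = 643250 - 63365 = 579885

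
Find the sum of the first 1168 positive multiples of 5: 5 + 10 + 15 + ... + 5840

Factor out 5: = 5(1 + 2 + ... + 1168) = 5 × n(n+1)/2
= 5 × 1168×1169/2
= 5 × 682696
= 3413480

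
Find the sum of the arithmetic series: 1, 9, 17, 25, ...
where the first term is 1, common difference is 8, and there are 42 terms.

Sₙ = n/2 × (first + last)
Last term = a + (n-1)d = 1 + (42-1)×8 = 329
S_42 = 42/2 × (1 + 329)
S_42 = 42/2 × 330 = 6930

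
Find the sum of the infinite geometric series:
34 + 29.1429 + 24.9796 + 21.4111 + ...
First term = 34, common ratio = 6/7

For |r| < 1, S = a / (1 - r)
S = 34 / (1 - (6/7))
S = 34 / (1/7)
S = 238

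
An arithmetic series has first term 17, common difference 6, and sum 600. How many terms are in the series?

Using S = n/2 × [2a + (n-1)d]
600 = n/2 × [2(17) + (n-1)(6)]
600 = n/2 × [34 + 6n - 6]
1200 = n × [28 + 6n]
6n² + (28)n - 1200 = 0
Discriminant: Δ = (28)² - 4(6)(-1200) = 784 + 28800 = 29584
√Δ = 172
n = [-(28) + √Δ] / (2·6) = (-28 + 172) / 12 = 144 / 12 = 12
(The negative root is discarded since n must be a positive integer.)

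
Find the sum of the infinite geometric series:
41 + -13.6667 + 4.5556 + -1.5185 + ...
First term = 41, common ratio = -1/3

For |r| < 1, S = a / (1 - r)
S = 41 / (1 - (-1/3))
S = 41 / (4/3)
S = 123/4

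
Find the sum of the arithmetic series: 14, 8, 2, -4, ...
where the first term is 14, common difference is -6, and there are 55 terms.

Sₙ = n/2 × (first + last)
Last term = a + (n-1)d = 14 + (55-1)×(-6) = -310
S_55 = 55/2 × (14 + (-310))
S_55 = 55/2 × (-296) = -8140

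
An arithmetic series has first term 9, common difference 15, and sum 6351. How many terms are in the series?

Using S = n/2 × [2a + (n-1)d]
6351 = n/2 × [2(9) + (n-1)(15)]
6351 = n/2 × [18 + 15n - 15]
12702 = n × [3 + 15n]
15n² + (3)n - 12702 = 0
Discriminant: Δ = (3)² - 4(15)(-12702) = 9 + 762120 = 762129
√Δ = 873
n = [-(3) + √Δ] / (2·15) = (-3 + 873) / 30 = 870 / 30 = 29
(The negative root is discarded since n must be a positive integer.)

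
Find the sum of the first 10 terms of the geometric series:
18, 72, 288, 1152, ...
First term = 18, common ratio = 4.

Sₙ = a(1 - rⁿ) / (1 - r)
S_10 = 18(1 - 4^10) / (1 - 4)
S_10 = 18(1 - 1048576) / (-3)
S_10 = 6291450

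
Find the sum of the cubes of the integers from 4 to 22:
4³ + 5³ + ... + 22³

Use ∑_{k=1}^{n} k³ = [n(n+1)/2]², then subtract the first 3 terms.
∑_{k=1}^{22} k³ = [22×23/2]² = 253² = 64009
∑_{k=1}^{3} k³ = [3×4/2]² = 6² = 36
∑_{k=4}^{22} k³ = 64009 - 36 = 63973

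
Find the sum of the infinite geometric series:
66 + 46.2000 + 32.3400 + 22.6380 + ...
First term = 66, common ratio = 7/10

For |r| < 1, S = a / (1 - r)
S = 66 / (1 - (7/10))
S = 66 / (3/10)
S = 220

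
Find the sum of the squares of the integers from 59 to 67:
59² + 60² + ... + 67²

Use ∑_{k=1}^{n} k² = n(n+1)(2n+1)/6, then subtract the first 58 terms.
∑_{k=1}^{67} k² = 67×68×135/6 = 102510
∑_{k=1}^{58} k² = 58×59×117/6 = 66729
∑_{k=59}^{67} k² = 102510 - 66729 = 35781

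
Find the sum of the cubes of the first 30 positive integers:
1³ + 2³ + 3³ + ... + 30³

Formula: ∑k³ = [n(n+1)/2]²
= [30×31/2]²
= 465²
= 216225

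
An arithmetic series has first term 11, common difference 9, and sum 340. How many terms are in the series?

Using S = n/2 × [2a + (n-1)d]
340 = n/2 × [2(11) + (n-1)(9)]
340 = n/2 × [22 + 9n - 9]
680 = n × [13 + 9n]
9n² + (13)n - 680 = 0
Discriminant: Δ = (13)² - 4(9)(-680) = 169 + 24480 = 24649
√Δ = 157
n = [-(13) + √Δ] / (2·9) = (-13 + 157) / 18 = 144 / 18 = 8
(The negative root is discarded since n must be a positive integer.)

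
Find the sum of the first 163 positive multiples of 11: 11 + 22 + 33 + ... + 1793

Factor out 11: = 11(1 + 2 + ... + 163) = 11 × n(n+1)/2
= 11 × 163×164/2
= 11 × 13366
= 147026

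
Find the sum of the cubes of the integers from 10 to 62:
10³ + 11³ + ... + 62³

Use ∑_{k=1}^{n} k³ = [n(n+1)/2]², then subtract the first 9 terms.
∑_{k=1}^{62} k³ = [62×63/2]² = 1953² = 3814209
∑_{k=1}^{9} k³ = [9×10/2]² = 45² = 2025
∑_{k=10}^{62} k³ = 3814209 - 2025 = 3812184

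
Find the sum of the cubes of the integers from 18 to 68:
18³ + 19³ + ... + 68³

Use ∑_{k=1}^{n} k³ = [n(n+1)/2]², then subtract the first 17 terms.
∑_{k=1}^{68} k³ = [68×69/2]² = 2346² = 5503716
∑_{k=1}^{17} k³ = [17×18/2]² = 153² = 23409
∑_{k=18}^{68} k³ = 5503716 - 23409 = 5480307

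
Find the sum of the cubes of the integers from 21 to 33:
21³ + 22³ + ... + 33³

Use ∑_{k=1}^{n} k³ = [n(n+1)/2]², then subtract the first 20 terms.
∑_{k=1}^{33} k³ = [33×34/2]² = 561² = 314721
∑_{k=1}^{20} k³ = [20×21/2]² = 210² = 44100
∑_{k=21}^{33} k³ = 314721 - 44100 = 270621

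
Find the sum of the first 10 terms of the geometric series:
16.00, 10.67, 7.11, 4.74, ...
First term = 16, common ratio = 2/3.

Sₙ = a(1 - rⁿ) / (1 - r)
S_10 = 16(1 - (2/3)^10) / (1 - (2/3))
S_10 = 16(1 - (1024/59049)) / (1/3)
S_10 = 928400/19683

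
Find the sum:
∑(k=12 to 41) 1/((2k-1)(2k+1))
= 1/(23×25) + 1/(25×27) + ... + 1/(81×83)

Partial fractions: 1/((2k-1)(2k+1)) = (1/2)[1/(2k-1) - 1/(2k+1)]
The series telescopes:
= (1/2)[1/23 - 1/83]
= 30/1909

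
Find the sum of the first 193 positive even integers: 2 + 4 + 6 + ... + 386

Sum of first n even numbers = n(n+1)
= 193×194
= 37442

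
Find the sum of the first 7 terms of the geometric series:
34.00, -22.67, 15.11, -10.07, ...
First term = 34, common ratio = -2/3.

Sₙ = a(1 - rⁿ) / (1 - r)
S_7 = 34(1 - (-2/3)^7) / (1 - (-2/3))
S_7 = 34(1 - (-128/2187)) / (5/3)
S_7 = 15742/729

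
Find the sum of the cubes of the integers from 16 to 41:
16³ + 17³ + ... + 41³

Use ∑_{k=1}^{n} k³ = [n(n+1)/2]², then subtract the first 15 terms.
∑_{k=1}^{41} k³ = [41×42/2]² = 861² = 741321
∑_{k=1}^{15} k³ = [15×16/2]² = 120² = 14400
∑_{k=16}^{41} k³ = 741321 - 14400 = 726921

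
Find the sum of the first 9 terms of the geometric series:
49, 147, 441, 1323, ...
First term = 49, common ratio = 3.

Sₙ = a(1 - rⁿ) / (1 - r)
S_9 = 49(1 - 3^9) / (1 - 3)
S_9 = 49(1 - 19683) / (-2)
S_9 = 482209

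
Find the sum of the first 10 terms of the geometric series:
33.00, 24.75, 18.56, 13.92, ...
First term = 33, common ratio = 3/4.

Sₙ = a(1 - rⁿ) / (1 - r)
S_10 = 33(1 - (3/4)^10) / (1 - (3/4))
S_10 = 33(1 - (59049/1048576)) / (1/4)
S_10 = 32654391/262144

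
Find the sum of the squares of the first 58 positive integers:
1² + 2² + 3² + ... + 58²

Formula: ∑k² = n(n+1)(2n+1)/6
= 58×59×117/6
= 400374/6
= 66729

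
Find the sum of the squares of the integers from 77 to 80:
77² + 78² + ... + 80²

Use ∑_{k=1}^{n} k² = n(n+1)(2n+1)/6, then subtract the first 76 terms.
∑_{k=1}^{80} k² = 80×81×161/6 = 173880
∑_{k=1}^{76} k² = 76×77×153/6 = 149226
∑_{k=77}^{80} k² = 173880 - 149226 = 24654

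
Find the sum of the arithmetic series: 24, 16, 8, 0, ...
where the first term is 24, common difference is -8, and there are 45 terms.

Sₙ = n/2 × (first + last)
Last term = a + (n-1)d = 24 + (45-1)×(-8) = -328
S_45 = 45/2 × (24 + (-328))
S_45 = 45/2 × (-304) = -6840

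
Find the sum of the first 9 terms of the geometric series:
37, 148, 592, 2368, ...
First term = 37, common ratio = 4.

Sₙ = a(1 - rⁿ) / (1 - r)
S_9 = 37(1 - 4^9) / (1 - 4)
S_9 = 37(1 - 262144) / (-3)
S_9 = 3233097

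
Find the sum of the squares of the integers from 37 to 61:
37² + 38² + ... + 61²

Use ∑_{k=1}^{n} k² = n(n+1)(2n+1)/6, then subtract the first 36 terms.
∑_{k=1}^{61} k² = 61×62×123/6 = 77531
∑_{k=1}^{36} k² = 36×37×73/6 = 16206
∑_{k=37}^{61} k² = 77531 - 16206 = 61325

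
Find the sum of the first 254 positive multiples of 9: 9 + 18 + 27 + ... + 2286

Factor out 9: = 9(1 + 2 + ... + 254) = 9 × n(n+1)/2
= 9 × 254×255/2
= 9 × 32385
= 291465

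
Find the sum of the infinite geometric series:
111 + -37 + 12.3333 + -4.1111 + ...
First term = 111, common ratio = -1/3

For |r| < 1, S = a / (1 - r)
S = 111 / (1 - (-1/3))
S = 111 / (4/3)
S = 333/4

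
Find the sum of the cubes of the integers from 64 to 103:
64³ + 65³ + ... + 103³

Use ∑_{k=1}^{n} k³ = [n(n+1)/2]², then subtract the first 63 terms.
∑_{k=1}^{103} k³ = [103×104/2]² = 5356² = 28686736
∑_{k=1}^{63} k³ = [63×64/2]² = 2016² = 4064256
∑_{k=64}^{103} k³ = 28686736 - 4064256 = 24622480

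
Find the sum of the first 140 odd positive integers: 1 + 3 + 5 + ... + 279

Sum of first n odd numbers = n²
= 140²
= 19600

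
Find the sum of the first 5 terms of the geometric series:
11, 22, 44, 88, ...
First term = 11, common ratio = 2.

Sₙ = a(1 - rⁿ) / (1 - r)
S_5 = 11(1 - 2^5) / (1 - 2)
S_5 = 11(1 - 32) / (-1)
S_5 = 341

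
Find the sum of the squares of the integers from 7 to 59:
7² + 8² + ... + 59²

Use ∑_{k=1}^{n} k² = n(n+1)(2n+1)/6, then subtract the first 6 terms.
∑_{k=1}^{59} k² = 59×60×119/6 = 70210
∑_{k=1}^{6} k² = 6×7×13/6 = 91
∑_{k=7}^{59} k² = 70210 - 91 = 70119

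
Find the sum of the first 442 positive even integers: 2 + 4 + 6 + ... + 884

Sum of first n even numbers = n(n+1)
= 442×443
= 195806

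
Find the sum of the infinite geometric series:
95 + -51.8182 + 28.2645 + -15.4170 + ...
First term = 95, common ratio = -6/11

For |r| < 1, S = a / (1 - r)
S = 95 / (1 - (-6/11))
S = 95 / (17/11)
S = 1045/17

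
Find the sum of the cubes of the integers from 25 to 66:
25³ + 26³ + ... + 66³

Use ∑_{k=1}^{n} k³ = [n(n+1)/2]², then subtract the first 24 terms.
∑_{k=1}^{66} k³ = [66×67/2]² = 2211² = 4888521
∑_{k=1}^{24} k³ = [24×25/2]² = 300² = 90000
∑_{k=25}^{66} k³ = 4888521 - 90000 = 4798521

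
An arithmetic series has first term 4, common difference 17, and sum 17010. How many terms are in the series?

Using S = n/2 × [2a + (n-1)d]
17010 = n/2 × [2(4) + (n-1)(17)]
17010 = n/2 × [8 + 17n - 17]
34020 = n × [-9 + 17n]
17n² + (-9)n - 34020 = 0
Discriminant: Δ = (-9)² - 4(17)(-34020) = 81 + 2313360 = 2313441
√Δ = 1521
n = [-(-9) + √Δ] / (2·17) = (9 + 1521) / 34 = 1530 / 34 = 45
(The negative root is discarded since n must be a positive integer.)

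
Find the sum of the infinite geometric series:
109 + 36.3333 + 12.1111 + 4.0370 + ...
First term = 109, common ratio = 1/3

For |r| < 1, S = a / (1 - r)
S = 109 / (1 - (1/3))
S = 109 / (2/3)
S = 327/2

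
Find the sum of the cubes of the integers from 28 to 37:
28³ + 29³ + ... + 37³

Use ∑_{k=1}^{n} k³ = [n(n+1)/2]², then subtract the first 27 terms.
∑_{k=1}^{37} k³ = [37×38/2]² = 703² = 494209
∑_{k=1}^{27} k³ = [27×28/2]² = 378² = 142884
∑_{k=28}^{37} k³ = 494209 - 142884 = 351325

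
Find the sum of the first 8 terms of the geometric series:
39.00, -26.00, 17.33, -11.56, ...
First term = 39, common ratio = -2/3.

Sₙ = a(1 - rⁿ) / (1 - r)
S_8 = 39(1 - (-2/3)^8) / (1 - (-2/3))
S_8 = 39(1 - (256/6561)) / (5/3)
S_8 = 16393/729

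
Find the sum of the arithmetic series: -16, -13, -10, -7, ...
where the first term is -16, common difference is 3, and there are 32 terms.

Sₙ = n/2 × (first + last)
Last term = a + (n-1)d = -16 + (32-1)×3 = 77
S_32 = 32/2 × (-16 + 77)
S_32 = 32/2 × 61 = 976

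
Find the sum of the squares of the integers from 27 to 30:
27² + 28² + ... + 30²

Use ∑_{k=1}^{n} k² = n(n+1)(2n+1)/6, then subtract the first 26 terms.
∑_{k=1}^{30} k² = 30×31×61/6 = 9455
∑_{k=1}^{26} k² = 26×27×53/6 = 6201
∑_{k=27}^{30} k² = 9455 - 6201 = 3254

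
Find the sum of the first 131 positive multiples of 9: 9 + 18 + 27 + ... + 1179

Factor out 9: = 9(1 + 2 + ... + 131) = 9 × n(n+1)/2
= 9 × 131×132/2
= 9 × 8646
= 77814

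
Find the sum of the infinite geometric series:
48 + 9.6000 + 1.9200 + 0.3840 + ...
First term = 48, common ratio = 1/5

For |r| < 1, S = a / (1 - r)
S = 48 / (1 - (1/5))
S = 48 / (4/5)
S = 60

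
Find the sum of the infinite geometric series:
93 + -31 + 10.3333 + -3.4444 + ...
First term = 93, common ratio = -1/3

For |r| < 1, S = a / (1 - r)
S = 93 / (1 - (-1/3))
S = 93 / (4/3)
S = 279/4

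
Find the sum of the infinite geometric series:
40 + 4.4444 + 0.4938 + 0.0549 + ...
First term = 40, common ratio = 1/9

For |r| < 1, S = a / (1 - r)
S = 40 / (1 - (1/9))
S = 40 / (8/9)
S = 45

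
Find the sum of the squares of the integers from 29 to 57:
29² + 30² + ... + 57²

Use ∑_{k=1}^{n} k² = n(n+1)(2n+1)/6, then subtract the first 28 terms.
∑_{k=1}^{57} k² = 57×58×115/6 = 63365
∑_{k=1}^{28} k² = 28×29×57/6 = 7714
∑_{k=29}^{57} k² = 63365 - 7714 = 55651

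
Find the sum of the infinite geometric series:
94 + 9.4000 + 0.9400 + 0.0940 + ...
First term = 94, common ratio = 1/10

For |r| < 1, S = a / (1 - r)
S = 94 / (1 - (1/10))
S = 94 / (9/10)
S = 940/9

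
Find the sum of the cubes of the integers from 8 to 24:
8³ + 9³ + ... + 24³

Use ∑_{k=1}^{n} k³ = [n(n+1)/2]², then subtract the first 7 terms.
∑_{k=1}^{24} k³ = [24×25/2]² = 300² = 90000
∑_{k=1}^{7} k³ = [7×8/2]² = 28² = 784
∑_{k=8}^{24} k³ = 90000 - 784 = 89216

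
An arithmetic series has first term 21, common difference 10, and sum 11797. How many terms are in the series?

Using S = n/2 × [2a + (n-1)d]
11797 = n/2 × [2(21) + (n-1)(10)]
11797 = n/2 × [42 + 10n - 10]
23594 = n × [32 + 10n]
10n² + (32)n - 23594 = 0
Discriminant: Δ = (32)² - 4(10)(-23594) = 1024 + 943760 = 944784
√Δ = 972
n = [-(32) + √Δ] / (2·10) = (-32 + 972) / 20 = 940 / 20 = 47
(The negative root is discarded since n must be a positive integer.)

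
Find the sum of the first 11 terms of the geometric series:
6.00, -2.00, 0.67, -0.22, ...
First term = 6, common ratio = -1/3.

Sₙ = a(1 - rⁿ) / (1 - r)
S_11 = 6(1 - (-1/3)^11) / (1 - (-1/3))
S_11 = 6(1 - (-1/177147)) / (4/3)
S_11 = 88574/19683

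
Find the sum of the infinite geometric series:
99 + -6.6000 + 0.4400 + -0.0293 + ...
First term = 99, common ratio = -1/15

For |r| < 1, S = a / (1 - r)
S = 99 / (1 - (-1/15))
S = 99 / (16/15)
S = 1485/16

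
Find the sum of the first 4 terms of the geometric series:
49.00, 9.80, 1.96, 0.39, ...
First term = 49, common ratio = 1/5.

Sₙ = a(1 - rⁿ) / (1 - r)
S_4 = 49(1 - (1/5)^4) / (1 - (1/5))
S_4 = 49(1 - (1/625)) / (4/5)
S_4 = 7644/125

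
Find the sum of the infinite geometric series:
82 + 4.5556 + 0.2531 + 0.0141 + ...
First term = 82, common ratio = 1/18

For |r| < 1, S = a / (1 - r)
S = 82 / (1 - (1/18))
S = 82 / (17/18)
S = 1476/17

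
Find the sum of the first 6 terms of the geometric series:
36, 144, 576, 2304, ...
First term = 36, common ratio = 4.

Sₙ = a(1 - rⁿ) / (1 - r)
S_6 = 36(1 - 4^6) / (1 - 4)
S_6 = 36(1 - 4096) / (-3)
S_6 = 49140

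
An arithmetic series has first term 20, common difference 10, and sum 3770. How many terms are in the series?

Using S = n/2 × [2a + (n-1)d]
3770 = n/2 × [2(20) + (n-1)(10)]
3770 = n/2 × [40 + 10n - 10]
7540 = n × [30 + 10n]
10n² + (30)n - 7540 = 0
Discriminant: Δ = (30)² - 4(10)(-7540) = 900 + 301600 = 302500
√Δ = 550
n = [-(30) + √Δ] / (2·10) = (-30 + 550) / 20 = 520 / 20 = 26
(The negative root is discarded since n must be a positive integer.)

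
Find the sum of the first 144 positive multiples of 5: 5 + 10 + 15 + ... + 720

Factor out 5: = 5(1 + 2 + ... + 144) = 5 × n(n+1)/2
= 5 × 144×145/2
= 5 × 10440
= 52200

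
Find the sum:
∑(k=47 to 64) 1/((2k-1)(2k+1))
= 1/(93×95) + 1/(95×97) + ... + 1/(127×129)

Partial fractions: 1/((2k-1)(2k+1)) = (1/2)[1/(2k-1) - 1/(2k+1)]
The series telescopes:
= (1/2)[1/93 - 1/129]
= 2/1333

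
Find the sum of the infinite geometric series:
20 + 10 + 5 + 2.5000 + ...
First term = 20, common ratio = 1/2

For |r| < 1, S = a / (1 - r)
S = 20 / (1 - (1/2))
S = 20 / (1/2)
S = 40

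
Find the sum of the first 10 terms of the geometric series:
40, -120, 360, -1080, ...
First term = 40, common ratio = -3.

Sₙ = a(1 - rⁿ) / (1 - r)
S_10 = 40(1 - (-3)^10) / (1 - (-3))
S_10 = 40(1 - 59049) / (4)
S_10 = -590480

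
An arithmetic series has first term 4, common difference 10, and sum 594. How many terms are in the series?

Using S = n/2 × [2a + (n-1)d]
594 = n/2 × [2(4) + (n-1)(10)]
594 = n/2 × [8 + 10n - 10]
1188 = n × [-2 + 10n]
10n² + (-2)n - 1188 = 0
Discriminant: Δ = (-2)² - 4(10)(-1188) = 4 + 47520 = 47524
√Δ = 218
n = [-(-2) + √Δ] / (2·10) = (2 + 218) / 20 = 220 / 20 = 11
(The negative root is discarded since n must be a positive integer.)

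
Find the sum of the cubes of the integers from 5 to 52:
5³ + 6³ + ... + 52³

Use ∑_{k=1}^{n} k³ = [n(n+1)/2]², then subtract the first 4 terms.
∑_{k=1}^{52} k³ = [52×53/2]² = 1378² = 1898884
∑_{k=1}^{4} k³ = [4×5/2]² = 10² = 100
∑_{k=5}^{52} k³ = 1898884 - 100 = 1898784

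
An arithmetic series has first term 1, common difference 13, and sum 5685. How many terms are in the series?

Using S = n/2 × [2a + (n-1)d]
5685 = n/2 × [2(1) + (n-1)(13)]
5685 = n/2 × [2 + 13n - 13]
11370 = n × [-11 + 13n]
13n² + (-11)n - 11370 = 0
Discriminant: Δ = (-11)² - 4(13)(-11370) = 121 + 591240 = 591361
√Δ = 769
n = [-(-11) + √Δ] / (2·13) = (11 + 769) / 26 = 780 / 26 = 30
(The negative root is discarded since n must be a positive integer.)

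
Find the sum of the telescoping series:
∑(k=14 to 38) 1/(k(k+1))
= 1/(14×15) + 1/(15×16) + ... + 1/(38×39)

Partial fractions: 1/(k(k+1)) = 1/k - 1/(k+1)
The series telescopes:
= (1/14 - 1/15) + (1/15 - 1/16) + ... + (1/38 - 1/39)
= 1/14 - 1/39
= 25/546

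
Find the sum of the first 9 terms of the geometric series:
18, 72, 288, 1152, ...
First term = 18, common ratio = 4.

Sₙ = a(1 - rⁿ) / (1 - r)
S_9 = 18(1 - 4^9) / (1 - 4)
S_9 = 18(1 - 262144) / (-3)
S_9 = 1572858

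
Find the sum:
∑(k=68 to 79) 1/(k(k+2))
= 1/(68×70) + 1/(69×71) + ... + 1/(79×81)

Partial fractions: 1/(k(k+2)) = (1/2)[1/k - 1/(k+2)]
Telescoping leaves the first two and last two terms:
= (1/2)[1/68 + 1/69 - 1/80 - 1/81]
= 11029/5067360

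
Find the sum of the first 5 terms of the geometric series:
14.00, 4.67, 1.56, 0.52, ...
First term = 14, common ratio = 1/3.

Sₙ = a(1 - rⁿ) / (1 - r)
S_5 = 14(1 - (1/3)^5) / (1 - (1/3))
S_5 = 14(1 - (1/243)) / (2/3)
S_5 = 1694/81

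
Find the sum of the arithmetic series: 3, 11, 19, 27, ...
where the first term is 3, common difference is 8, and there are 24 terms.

Sₙ = n/2 × (first + last)
Last term = a + (n-1)d = 3 + (24-1)×8 = 187
S_24 = 24/2 × (3 + 187)
S_24 = 24/2 × 190 = 2280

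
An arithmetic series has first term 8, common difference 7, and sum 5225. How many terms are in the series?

Using S = n/2 × [2a + (n-1)d]
5225 = n/2 × [2(8) + (n-1)(7)]
5225 = n/2 × [16 + 7n - 7]
10450 = n × [9 + 7n]
7n² + (9)n - 10450 = 0
Discriminant: Δ = (9)² - 4(7)(-10450) = 81 + 292600 = 292681
√Δ = 541
n = [-(9) + √Δ] / (2·7) = (-9 + 541) / 14 = 532 / 14 = 38
(The negative root is discarded since n must be a positive integer.)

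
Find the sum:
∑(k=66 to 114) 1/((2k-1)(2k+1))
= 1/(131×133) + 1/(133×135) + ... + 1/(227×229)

Partial fractions: 1/((2k-1)(2k+1)) = (1/2)[1/(2k-1) - 1/(2k+1)]
The series telescopes:
= (1/2)[1/131 - 1/229]
= 49/29999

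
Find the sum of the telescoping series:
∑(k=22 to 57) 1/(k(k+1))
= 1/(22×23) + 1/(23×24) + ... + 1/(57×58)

Partial fractions: 1/(k(k+1)) = 1/k - 1/(k+1)
The series telescopes:
= (1/22 - 1/23) + (1/23 - 1/24) + ... + (1/57 - 1/58)
= 1/22 - 1/58
= 9/319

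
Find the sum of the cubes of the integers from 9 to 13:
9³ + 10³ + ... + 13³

Use ∑_{k=1}^{n} k³ = [n(n+1)/2]², then subtract the first 8 terms.
∑_{k=1}^{13} k³ = [13×14/2]² = 91² = 8281
∑_{k=1}^{8} k³ = [8×9/2]² = 36² = 1296
∑_{k=9}^{13} k³ = 8281 - 1296 = 6985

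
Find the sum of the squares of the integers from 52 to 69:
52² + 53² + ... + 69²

Use ∑_{k=1}^{n} k² = n(n+1)(2n+1)/6, then subtract the first 51 terms.
∑_{k=1}^{69} k² = 69×70×139/6 = 111895
∑_{k=1}^{51} k² = 51×52×103/6 = 45526
∑_{k=52}^{69} k² = 111895 - 45526 = 66369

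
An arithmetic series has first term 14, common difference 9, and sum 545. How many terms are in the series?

Using S = n/2 × [2a + (n-1)d]
545 = n/2 × [2(14) + (n-1)(9)]
545 = n/2 × [28 + 9n - 9]
1090 = n × [19 + 9n]
9n² + (19)n - 1090 = 0
Discriminant: Δ = (19)² - 4(9)(-1090) = 361 + 39240 = 39601
√Δ = 199
n = [-(19) + √Δ] / (2·9) = (-19 + 199) / 18 = 180 / 18 = 10
(The negative root is discarded since n must be a positive integer.)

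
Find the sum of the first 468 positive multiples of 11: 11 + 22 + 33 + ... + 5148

Factor out 11: = 11(1 + 2 + ... + 468) = 11 × n(n+1)/2
= 11 × 468×469/2
= 11 × 109746
= 1207206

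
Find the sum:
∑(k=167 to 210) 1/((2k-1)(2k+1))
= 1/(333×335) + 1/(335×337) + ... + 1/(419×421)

Partial fractions: 1/((2k-1)(2k+1)) = (1/2)[1/(2k-1) - 1/(2k+1)]
The series telescopes:
= (1/2)[1/333 - 1/421]
= 44/140193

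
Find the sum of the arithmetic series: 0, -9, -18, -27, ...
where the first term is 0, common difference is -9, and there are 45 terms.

Sₙ = n/2 × (first + last)
Last term = a + (n-1)d = 0 + (45-1)×(-9) = -396
S_45 = 45/2 × (0 + (-396))
S_45 = 45/2 × (-396) = -8910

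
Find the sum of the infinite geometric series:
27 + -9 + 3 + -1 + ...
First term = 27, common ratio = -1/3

For |r| < 1, S = a / (1 - r)
S = 27 / (1 - (-1/3))
S = 27 / (4/3)
S = 81/4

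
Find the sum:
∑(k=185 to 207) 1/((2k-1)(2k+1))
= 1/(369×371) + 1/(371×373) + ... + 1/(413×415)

Partial fractions: 1/((2k-1)(2k+1)) = (1/2)[1/(2k-1) - 1/(2k+1)]
The series telescopes:
= (1/2)[1/369 - 1/415]
= 23/153135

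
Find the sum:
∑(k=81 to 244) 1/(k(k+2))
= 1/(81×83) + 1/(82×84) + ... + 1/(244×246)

Partial fractions: 1/(k(k+2)) = (1/2)[1/k - 1/(k+2)]
Telescoping leaves the first two and last two terms:
= (1/2)[1/81 + 1/82 - 1/245 - 1/246]
= 13339/1627290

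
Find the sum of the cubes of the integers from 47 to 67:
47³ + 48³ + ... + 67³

Use ∑_{k=1}^{n} k³ = [n(n+1)/2]², then subtract the first 46 terms.
∑_{k=1}^{67} k³ = [67×68/2]² = 2278² = 5189284
∑_{k=1}^{46} k³ = [46×47/2]² = 1081² = 1168561
∑_{k=47}^{67} k³ = 5189284 - 1168561 = 4020723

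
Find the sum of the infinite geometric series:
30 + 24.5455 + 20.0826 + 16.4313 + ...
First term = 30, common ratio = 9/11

For |r| < 1, S = a / (1 - r)
S = 30 / (1 - (9/11))
S = 30 / (2/11)
S = 165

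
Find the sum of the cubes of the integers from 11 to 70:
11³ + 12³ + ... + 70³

Use ∑_{k=1}^{n} k³ = [n(n+1)/2]², then subtract the first 10 terms.
∑_{k=1}^{70} k³ = [70×71/2]² = 2485² = 6175225
∑_{k=1}^{10} k³ = [10×11/2]² = 55² = 3025
∑_{k=11}^{70} k³ = 6175225 - 3025 = 6172200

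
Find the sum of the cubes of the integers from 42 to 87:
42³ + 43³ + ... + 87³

Use ∑_{k=1}^{n} k³ = [n(n+1)/2]², then subtract the first 41 terms.
∑_{k=1}^{87} k³ = [87×88/2]² = 3828² = 14653584
∑_{k=1}^{41} k³ = [41×42/2]² = 861² = 741321
∑_{k=42}^{87} k³ = 14653584 - 741321 = 13912263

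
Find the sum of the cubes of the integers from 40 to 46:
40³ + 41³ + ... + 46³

Use ∑_{k=1}^{n} k³ = [n(n+1)/2]², then subtract the first 39 terms.
∑_{k=1}^{46} k³ = [46×47/2]² = 1081² = 1168561
∑_{k=1}^{39} k³ = [39×40/2]² = 780² = 608400
∑_{k=40}^{46} k³ = 1168561 - 608400 = 560161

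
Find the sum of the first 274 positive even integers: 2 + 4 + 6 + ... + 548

Sum of first n even numbers = n(n+1)
= 274×275
= 75350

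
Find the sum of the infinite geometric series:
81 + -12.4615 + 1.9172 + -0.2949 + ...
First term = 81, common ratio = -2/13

For |r| < 1, S = a / (1 - r)
S = 81 / (1 - (-2/13))
S = 81 / (15/13)
S = 351/5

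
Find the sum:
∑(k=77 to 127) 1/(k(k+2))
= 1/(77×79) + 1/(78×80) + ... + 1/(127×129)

Partial fractions: 1/(k(k+2)) = (1/2)[1/k - 1/(k+2)]
Telescoping leaves the first two and last two terms:
= (1/2)[1/77 + 1/78 - 1/128 - 1/129]
= 169303/33057024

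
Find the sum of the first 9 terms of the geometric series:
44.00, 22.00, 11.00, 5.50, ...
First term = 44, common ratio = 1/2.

Sₙ = a(1 - rⁿ) / (1 - r)
S_9 = 44(1 - (1/2)^9) / (1 - (1/2))
S_9 = 44(1 - (1/512)) / (1/2)
S_9 = 5621/64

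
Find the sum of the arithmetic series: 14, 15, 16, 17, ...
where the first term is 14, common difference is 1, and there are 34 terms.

Sₙ = n/2 × (first + last)
Last term = a + (n-1)d = 14 + (34-1)×1 = 47
S_34 = 34/2 × (14 + 47)
S_34 = 34/2 × 61 = 1037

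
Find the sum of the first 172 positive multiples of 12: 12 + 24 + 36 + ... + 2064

Factor out 12: = 12(1 + 2 + ... + 172) = 12 × n(n+1)/2
= 12 × 172×173/2
= 12 × 14878
= 178536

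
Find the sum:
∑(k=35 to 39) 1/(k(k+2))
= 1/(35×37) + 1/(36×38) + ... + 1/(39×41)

Partial fractions: 1/(k(k+2)) = (1/2)[1/k - 1/(k+2)]
Telescoping leaves the first two and last two terms:
= (1/2)[1/35 + 1/36 - 1/40 - 1/41]
= 719/206640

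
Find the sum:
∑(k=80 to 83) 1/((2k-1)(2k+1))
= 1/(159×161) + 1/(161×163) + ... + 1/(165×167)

Partial fractions: 1/((2k-1)(2k+1)) = (1/2)[1/(2k-1) - 1/(2k+1)]
The series telescopes:
= (1/2)[1/159 - 1/167]
= 4/26553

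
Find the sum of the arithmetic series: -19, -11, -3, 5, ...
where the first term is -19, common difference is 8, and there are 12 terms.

Sₙ = n/2 × (first + last)
Last term = a + (n-1)d = -19 + (12-1)×8 = 69
S_12 = 12/2 × (-19 + 69)
S_12 = 12/2 × 50 = 300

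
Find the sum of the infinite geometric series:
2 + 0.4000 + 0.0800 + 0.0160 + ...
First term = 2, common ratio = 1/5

For |r| < 1, S = a / (1 - r)
S = 2 / (1 - (1/5))
S = 2 / (4/5)
S = 5/2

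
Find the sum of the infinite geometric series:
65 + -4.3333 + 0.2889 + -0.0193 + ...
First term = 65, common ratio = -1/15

For |r| < 1, S = a / (1 - r)
S = 65 / (1 - (-1/15))
S = 65 / (16/15)
S = 975/16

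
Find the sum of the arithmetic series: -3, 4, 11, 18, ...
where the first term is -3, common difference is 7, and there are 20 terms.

Sₙ = n/2 × (first + last)
Last term = a + (n-1)d = -3 + (20-1)×7 = 130
S_20 = 20/2 × (-3 + 130)
S_20 = 20/2 × 127 = 1270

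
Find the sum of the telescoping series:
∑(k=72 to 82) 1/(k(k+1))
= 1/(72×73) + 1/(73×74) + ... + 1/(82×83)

Partial fractions: 1/(k(k+1)) = 1/k - 1/(k+1)
The series telescopes:
= (1/72 - 1/73) + (1/73 - 1/74) + ... + (1/82 - 1/83)
= 1/72 - 1/83
= 11/5976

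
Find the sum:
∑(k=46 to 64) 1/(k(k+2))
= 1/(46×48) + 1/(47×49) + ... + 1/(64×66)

Partial fractions: 1/(k(k+2)) = (1/2)[1/k - 1/(k+2)]
Telescoping leaves the first two and last two terms:
= (1/2)[1/46 + 1/47 - 1/65 - 1/66]
= 28937/4637490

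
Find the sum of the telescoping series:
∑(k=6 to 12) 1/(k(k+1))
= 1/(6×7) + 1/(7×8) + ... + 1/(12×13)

Partial fractions: 1/(k(k+1)) = 1/k - 1/(k+1)
The series telescopes:
= (1/6 - 1/7) + (1/7 - 1/8) + ... + (1/12 - 1/13)
= 1/6 - 1/13
= 7/78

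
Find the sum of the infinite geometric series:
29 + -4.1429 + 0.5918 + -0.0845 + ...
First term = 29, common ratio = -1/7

For |r| < 1, S = a / (1 - r)
S = 29 / (1 - (-1/7))
S = 29 / (8/7)
S = 203/8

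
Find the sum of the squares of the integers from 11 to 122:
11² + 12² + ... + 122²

Use ∑_{k=1}^{n} k² = n(n+1)(2n+1)/6, then subtract the first 10 terms.
∑_{k=1}^{122} k² = 122×123×245/6 = 612745
∑_{k=1}^{10} k² = 10×11×21/6 = 385
∑_{k=11}^{122} k² = 612745 - 385 = 612360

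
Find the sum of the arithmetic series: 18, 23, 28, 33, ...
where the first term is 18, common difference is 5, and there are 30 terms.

Sₙ = n/2 × (first + last)
Last term = a + (n-1)d = 18 + (30-1)×5 = 163
S_30 = 30/2 × (18 + 163)
S_30 = 30/2 × 181 = 2715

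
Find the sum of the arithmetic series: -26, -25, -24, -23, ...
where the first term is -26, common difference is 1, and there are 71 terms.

Sₙ = n/2 × (first + last)
Last term = a + (n-1)d = -26 + (71-1)×1 = 44
S_71 = 71/2 × (-26 + 44)
S_71 = 71/2 × 18 = 639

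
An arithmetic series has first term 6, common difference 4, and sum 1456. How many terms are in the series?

Using S = n/2 × [2a + (n-1)d]
1456 = n/2 × [2(6) + (n-1)(4)]
1456 = n/2 × [12 + 4n - 4]
2912 = n × [8 + 4n]
4n² + (8)n - 2912 = 0
Discriminant: Δ = (8)² - 4(4)(-2912) = 64 + 46592 = 46656
√Δ = 216
n = [-(8) + √Δ] / (2·4) = (-8 + 216) / 8 = 208 / 8 = 26
(The negative root is discarded since n must be a positive integer.)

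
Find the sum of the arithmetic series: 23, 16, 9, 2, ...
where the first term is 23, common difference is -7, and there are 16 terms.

Sₙ = n/2 × (first + last)
Last term = a + (n-1)d = 23 + (16-1)×(-7) = -82
S_16 = 16/2 × (23 + (-82))
S_16 = 16/2 × (-59) = -472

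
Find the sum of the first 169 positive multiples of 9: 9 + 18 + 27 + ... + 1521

Factor out 9: = 9(1 + 2 + ... + 169) = 9 × n(n+1)/2
= 9 × 169×170/2
= 9 × 14365
= 129285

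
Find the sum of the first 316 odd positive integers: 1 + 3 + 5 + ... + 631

Sum of first n odd numbers = n²
= 316²
= 99856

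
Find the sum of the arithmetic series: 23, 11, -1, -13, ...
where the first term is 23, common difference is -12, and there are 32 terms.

Sₙ = n/2 × (first + last)
Last term = a + (n-1)d = 23 + (32-1)×(-12) = -349
S_32 = 32/2 × (23 + (-349))
S_32 = 32/2 × (-326) = -5216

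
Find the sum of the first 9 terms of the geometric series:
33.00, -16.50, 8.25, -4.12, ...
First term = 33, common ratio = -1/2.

Sₙ = a(1 - rⁿ) / (1 - r)
S_9 = 33(1 - (-1/2)^9) / (1 - (-1/2))
S_9 = 33(1 - (-1/512)) / (3/2)
S_9 = 5643/256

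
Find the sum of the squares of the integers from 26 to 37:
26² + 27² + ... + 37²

Use ∑_{k=1}^{n} k² = n(n+1)(2n+1)/6, then subtract the first 25 terms.
∑_{k=1}^{37} k² = 37×38×75/6 = 17575
∑_{k=1}^{25} k² = 25×26×51/6 = 5525
∑_{k=26}^{37} k² = 17575 - 5525 = 12050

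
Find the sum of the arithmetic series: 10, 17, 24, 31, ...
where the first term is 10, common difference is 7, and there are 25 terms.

Sₙ = n/2 × (first + last)
Last term = a + (n-1)d = 10 + (25-1)×7 = 178
S_25 = 25/2 × (10 + 178)
S_25 = 25/2 × 188 = 2350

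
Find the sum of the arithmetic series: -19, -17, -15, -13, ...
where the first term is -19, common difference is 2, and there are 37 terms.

Sₙ = n/2 × (first + last)
Last term = a + (n-1)d = -19 + (37-1)×2 = 53
S_37 = 37/2 × (-19 + 53)
S_37 = 37/2 × 34 = 629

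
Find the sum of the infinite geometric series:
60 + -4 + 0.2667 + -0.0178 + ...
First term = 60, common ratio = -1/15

For |r| < 1, S = a / (1 - r)
S = 60 / (1 - (-1/15))
S = 60 / (16/15)
S = 225/4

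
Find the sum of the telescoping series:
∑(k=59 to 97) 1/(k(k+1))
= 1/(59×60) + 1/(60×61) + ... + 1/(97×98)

Partial fractions: 1/(k(k+1)) = 1/k - 1/(k+1)
The series telescopes:
= (1/59 - 1/60) + (1/60 - 1/61) + ... + (1/97 - 1/98)
= 1/59 - 1/98
= 39/5782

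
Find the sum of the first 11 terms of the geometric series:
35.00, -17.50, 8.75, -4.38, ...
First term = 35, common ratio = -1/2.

Sₙ = a(1 - rⁿ) / (1 - r)
S_11 = 35(1 - (-1/2)^11) / (1 - (-1/2))
S_11 = 35(1 - (-1/2048)) / (3/2)
S_11 = 23905/1024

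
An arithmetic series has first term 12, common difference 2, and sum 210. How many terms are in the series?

Using S = n/2 × [2a + (n-1)d]
210 = n/2 × [2(12) + (n-1)(2)]
210 = n/2 × [24 + 2n - 2]
420 = n × [22 + 2n]
2n² + (22)n - 420 = 0
Discriminant: Δ = (22)² - 4(2)(-420) = 484 + 3360 = 3844
√Δ = 62
n = [-(22) + √Δ] / (2·2) = (-22 + 62) / 4 = 40 / 4 = 10
(The negative root is discarded since n must be a positive integer.)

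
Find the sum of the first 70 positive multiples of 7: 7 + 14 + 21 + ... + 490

Factor out 7: = 7(1 + 2 + ... + 70) = 7 × n(n+1)/2
= 7 × 70×71/2
= 7 × 2485
= 17395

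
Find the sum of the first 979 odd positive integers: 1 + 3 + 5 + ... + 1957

Sum of first n odd numbers = n²
= 979²
= 958441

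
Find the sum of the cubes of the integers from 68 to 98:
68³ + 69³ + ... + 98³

Use ∑_{k=1}^{n} k³ = [n(n+1)/2]², then subtract the first 67 terms.
∑_{k=1}^{98} k³ = [98×99/2]² = 4851² = 23532201
∑_{k=1}^{67} k³ = [67×68/2]² = 2278² = 5189284
∑_{k=68}^{98} k³ = 23532201 - 5189284 = 18342917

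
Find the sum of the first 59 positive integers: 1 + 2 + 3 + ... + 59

Formula: ∑k = n(n+1)/2
= 59×60/2
= 3540/2
= 1770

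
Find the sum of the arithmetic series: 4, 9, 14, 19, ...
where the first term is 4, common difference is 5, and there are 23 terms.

Sₙ = n/2 × (first + last)
Last term = a + (n-1)d = 4 + (23-1)×5 = 114
S_23 = 23/2 × (4 + 114)
S_23 = 23/2 × 118 = 1357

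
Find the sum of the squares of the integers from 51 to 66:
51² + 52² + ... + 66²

Use ∑_{k=1}^{n} k² = n(n+1)(2n+1)/6, then subtract the first 50 terms.
∑_{k=1}^{66} k² = 66×67×133/6 = 98021
∑_{k=1}^{50} k² = 50×51×101/6 = 42925
∑_{k=51}^{66} k² = 98021 - 42925 = 55096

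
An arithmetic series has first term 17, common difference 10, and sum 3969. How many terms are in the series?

Using S = n/2 × [2a + (n-1)d]
3969 = n/2 × [2(17) + (n-1)(10)]
3969 = n/2 × [34 + 10n - 10]
7938 = n × [24 + 10n]
10n² + (24)n - 7938 = 0
Discriminant: Δ = (24)² - 4(10)(-7938) = 576 + 317520 = 318096
√Δ = 564
n = [-(24) + √Δ] / (2·10) = (-24 + 564) / 20 = 540 / 20 = 27
(The negative root is discarded since n must be a positive integer.)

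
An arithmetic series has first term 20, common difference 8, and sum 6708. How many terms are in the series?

Using S = n/2 × [2a + (n-1)d]
6708 = n/2 × [2(20) + (n-1)(8)]
6708 = n/2 × [40 + 8n - 8]
13416 = n × [32 + 8n]
8n² + (32)n - 13416 = 0
Discriminant: Δ = (32)² - 4(8)(-13416) = 1024 + 429312 = 430336
√Δ = 656
n = [-(32) + √Δ] / (2·8) = (-32 + 656) / 16 = 624 / 16 = 39
(The negative root is discarded since n must be a positive integer.)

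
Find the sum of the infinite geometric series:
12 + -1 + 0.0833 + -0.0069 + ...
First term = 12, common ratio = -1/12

For |r| < 1, S = a / (1 - r)
S = 12 / (1 - (-1/12))
S = 12 / (13/12)
S = 144/13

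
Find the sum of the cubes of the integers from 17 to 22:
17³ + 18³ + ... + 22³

Use ∑_{k=1}^{n} k³ = [n(n+1)/2]², then subtract the first 16 terms.
∑_{k=1}^{22} k³ = [22×23/2]² = 253² = 64009
∑_{k=1}^{16} k³ = [16×17/2]² = 136² = 18496
∑_{k=17}^{22} k³ = 64009 - 18496 = 45513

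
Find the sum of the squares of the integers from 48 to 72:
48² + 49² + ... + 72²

Use ∑_{k=1}^{n} k² = n(n+1)(2n+1)/6, then subtract the first 47 terms.
∑_{k=1}^{72} k² = 72×73×145/6 = 127020
∑_{k=1}^{47} k² = 47×48×95/6 = 35720
∑_{k=48}^{72} k² = 127020 - 35720 = 91300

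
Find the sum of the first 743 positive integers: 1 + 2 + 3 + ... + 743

Formula: ∑k = n(n+1)/2
= 743×744/2
= 552792/2
= 276396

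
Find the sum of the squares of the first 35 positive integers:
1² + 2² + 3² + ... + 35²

Formula: ∑k² = n(n+1)(2n+1)/6
= 35×36×71/6
= 89460/6
= 14910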